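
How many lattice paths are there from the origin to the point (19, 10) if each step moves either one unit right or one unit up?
Number of paths = 20030010

A monotone lattice path from (0, 0) to (19, 10) consists of 19 east steps and 10 north steps in some order, so it is determined by which 19 of the 29 steps are east. The count is C(29, 19) = 20030010.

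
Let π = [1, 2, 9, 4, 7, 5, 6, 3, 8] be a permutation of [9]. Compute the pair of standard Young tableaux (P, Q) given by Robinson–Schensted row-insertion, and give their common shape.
P = [1, 2, 3, 5, 6, 8] / [4] / [7] / [9];  Q = [1, 2, 3, 5, 7, 9] / [4] / [6] / [8];  common shape = (6, 1, 1, 1)

Row-insert the values π_1, π_2, … into P one at a time, bumping the leftmost entry strictly greater than the inserted value down to the next row. The recording tableau Q records, in position (i, j), the step at which that cell was added to P.
  Insert 1 (step 1): P = [1];  Q = [1]
  Insert 2 (step 2): P = [1, 2];  Q = [1, 2]
  Insert 9 (step 3): P = [1, 2, 9];  Q = [1, 2, 3]
  Insert 4 (step 4): P = [1, 2, 4] / [9];  Q = [1, 2, 3] / [4]
  Insert 7 (step 5): P = [1, 2, 4, 7] / [9];  Q = [1, 2, 3, 5] / [4]
  Insert 5 (step 6): P = [1, 2, 4, 5] / [7] / [9];  Q = [1, 2, 3, 5] / [4] / [6]
  Insert 6 (step 7): P = [1, 2, 4, 5, 6] / [7] / [9];  Q = [1, 2, 3, 5, 7] / [4] / [6]
  Insert 3 (step 8): P = [1, 2, 3, 5, 6] / [4] / [7] / [9];  Q = [1, 2, 3, 5, 7] / [4] / [6] / [8]
  Insert 8 (step 9): P = [1, 2, 3, 5, 6, 8] / [4] / [7] / [9];  Q = [1, 2, 3, 5, 7, 9] / [4] / [6] / [8]
Final shape: (6, 1, 1, 1).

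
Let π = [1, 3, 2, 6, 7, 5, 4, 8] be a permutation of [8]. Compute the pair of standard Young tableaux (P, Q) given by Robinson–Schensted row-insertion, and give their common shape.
P = [1, 2, 4, 7, 8] / [3, 5] / [6];  Q = [1, 2, 4, 5, 8] / [3, 6] / [7];  common shape = (5, 2, 1)

Row-insert the values π_1, π_2, … into P one at a time, bumping the leftmost entry strictly greater than the inserted value down to the next row. The recording tableau Q records, in position (i, j), the step at which that cell was added to P.
  Insert 1 (step 1): P = [1];  Q = [1]
  Insert 3 (step 2): P = [1, 3];  Q = [1, 2]
  Insert 2 (step 3): P = [1, 2] / [3];  Q = [1, 2] / [3]
  Insert 6 (step 4): P = [1, 2, 6] / [3];  Q = [1, 2, 4] / [3]
  Insert 7 (step 5): P = [1, 2, 6, 7] / [3];  Q = [1, 2, 4, 5] / [3]
  Insert 5 (step 6): P = [1, 2, 5, 7] / [3, 6];  Q = [1, 2, 4, 5] / [3, 6]
  Insert 4 (step 7): P = [1, 2, 4, 7] / [3, 5] / [6];  Q = [1, 2, 4, 5] / [3, 6] / [7]
  Insert 8 (step 8): P = [1, 2, 4, 7, 8] / [3, 5] / [6];  Q = [1, 2, 4, 5, 8] / [3, 6] / [7]
Final shape: (5, 2, 1).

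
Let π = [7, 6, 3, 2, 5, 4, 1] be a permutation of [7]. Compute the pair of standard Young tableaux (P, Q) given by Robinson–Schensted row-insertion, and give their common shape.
P = [1, 4] / [2, 5] / [3] / [6] / [7];  Q = [1, 5] / [2, 6] / [3] / [4] / [7];  common shape = (2, 2, 1, 1, 1)

Row-insert the values π_1, π_2, … into P one at a time, bumping the leftmost entry strictly greater than the inserted value down to the next row. The recording tableau Q records, in position (i, j), the step at which that cell was added to P.
  Insert 7 (step 1): P = [7];  Q = [1]
  Insert 6 (step 2): P = [6] / [7];  Q = [1] / [2]
  Insert 3 (step 3): P = [3] / [6] / [7];  Q = [1] / [2] / [3]
  Insert 2 (step 4): P = [2] / [3] / [6] / [7];  Q = [1] / [2] / [3] / [4]
  Insert 5 (step 5): P = [2, 5] / [3] / [6] / [7];  Q = [1, 5] / [2] / [3] / [4]
  Insert 4 (step 6): P = [2, 4] / [3, 5] / [6] / [7];  Q = [1, 5] / [2, 6] / [3] / [4]
  Insert 1 (step 7): P = [1, 4] / [2, 5] / [3] / [6] / [7];  Q = [1, 5] / [2, 6] / [3] / [4] / [7]
Final shape: (2, 2, 1, 1, 1).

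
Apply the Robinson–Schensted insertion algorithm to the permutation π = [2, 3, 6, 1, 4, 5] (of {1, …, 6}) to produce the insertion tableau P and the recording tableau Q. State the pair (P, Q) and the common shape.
P = [1, 3, 4, 5] / [2, 6];  Q = [1, 2, 3, 6] / [4, 5];  common shape = (4, 2)

Row-insert the values π_1, π_2, … into P one at a time, bumping the leftmost entry strictly greater than the inserted value down to the next row. The recording tableau Q records, in position (i, j), the step at which that cell was added to P.
  Insert 2 (step 1): P = [2];  Q = [1]
  Insert 3 (step 2): P = [2, 3];  Q = [1, 2]
  Insert 6 (step 3): P = [2, 3, 6];  Q = [1, 2, 3]
  Insert 1 (step 4): P = [1, 3, 6] / [2];  Q = [1, 2, 3] / [4]
  Insert 4 (step 5): P = [1, 3, 4] / [2, 6];  Q = [1, 2, 3] / [4, 5]
  Insert 5 (step 6): P = [1, 3, 4, 5] / [2, 6];  Q = [1, 2, 3, 6] / [4, 5]
Final shape: (4, 2).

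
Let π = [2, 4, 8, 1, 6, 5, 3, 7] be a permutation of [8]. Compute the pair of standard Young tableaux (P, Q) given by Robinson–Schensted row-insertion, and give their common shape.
P = [1, 3, 5, 7] / [2, 4] / [6] / [8];  Q = [1, 2, 3, 8] / [4, 5] / [6] / [7];  common shape = (4, 2, 1, 1)

Row-insert the values π_1, π_2, … into P one at a time, bumping the leftmost entry strictly greater than the inserted value down to the next row. The recording tableau Q records, in position (i, j), the step at which that cell was added to P.
  Insert 2 (step 1): P = [2];  Q = [1]
  Insert 4 (step 2): P = [2, 4];  Q = [1, 2]
  Insert 8 (step 3): P = [2, 4, 8];  Q = [1, 2, 3]
  Insert 1 (step 4): P = [1, 4, 8] / [2];  Q = [1, 2, 3] / [4]
  Insert 6 (step 5): P = [1, 4, 6] / [2, 8];  Q = [1, 2, 3] / [4, 5]
  Insert 5 (step 6): P = [1, 4, 5] / [2, 6] / [8];  Q = [1, 2, 3] / [4, 5] / [6]
  Insert 3 (step 7): P = [1, 3, 5] / [2, 4] / [6] / [8];  Q = [1, 2, 3] / [4, 5] / [6] / [7]
  Insert 7 (step 8): P = [1, 3, 5, 7] / [2, 4] / [6] / [8];  Q = [1, 2, 3, 8] / [4, 5] / [6] / [7]
Final shape: (4, 2, 1, 1).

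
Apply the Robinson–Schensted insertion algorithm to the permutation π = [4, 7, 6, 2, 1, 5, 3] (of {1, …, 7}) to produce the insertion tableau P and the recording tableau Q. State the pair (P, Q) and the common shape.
P = [1, 3] / [2, 5] / [4, 6] / [7];  Q = [1, 2] / [3, 6] / [4, 7] / [5];  common shape = (2, 2, 2, 1)

Row-insert the values π_1, π_2, … into P one at a time, bumping the leftmost entry strictly greater than the inserted value down to the next row. The recording tableau Q records, in position (i, j), the step at which that cell was added to P.
  Insert 4 (step 1): P = [4];  Q = [1]
  Insert 7 (step 2): P = [4, 7];  Q = [1, 2]
  Insert 6 (step 3): P = [4, 6] / [7];  Q = [1, 2] / [3]
  Insert 2 (step 4): P = [2, 6] / [4] / [7];  Q = [1, 2] / [3] / [4]
  Insert 1 (step 5): P = [1, 6] / [2] / [4] / [7];  Q = [1, 2] / [3] / [4] / [5]
  Insert 5 (step 6): P = [1, 5] / [2, 6] / [4] / [7];  Q = [1, 2] / [3, 6] / [4] / [5]
  Insert 3 (step 7): P = [1, 3] / [2, 5] / [4, 6] / [7];  Q = [1, 2] / [3, 6] / [4, 7] / [5]
Final shape: (2, 2, 2, 1).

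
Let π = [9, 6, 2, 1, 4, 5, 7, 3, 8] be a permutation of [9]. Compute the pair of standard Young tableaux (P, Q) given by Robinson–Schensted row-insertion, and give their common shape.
P = [1, 3, 5, 7, 8] / [2, 4] / [6] / [9];  Q = [1, 5, 6, 7, 9] / [2, 8] / [3] / [4];  common shape = (5, 2, 1, 1)

Row-insert the values π_1, π_2, … into P one at a time, bumping the leftmost entry strictly greater than the inserted value down to the next row. The recording tableau Q records, in position (i, j), the step at which that cell was added to P.
  Insert 9 (step 1): P = [9];  Q = [1]
  Insert 6 (step 2): P = [6] / [9];  Q = [1] / [2]
  Insert 2 (step 3): P = [2] / [6] / [9];  Q = [1] / [2] / [3]
  Insert 1 (step 4): P = [1] / [2] / [6] / [9];  Q = [1] / [2] / [3] / [4]
  Insert 4 (step 5): P = [1, 4] / [2] / [6] / [9];  Q = [1, 5] / [2] / [3] / [4]
  Insert 5 (step 6): P = [1, 4, 5] / [2] / [6] / [9];  Q = [1, 5, 6] / [2] / [3] / [4]
  Insert 7 (step 7): P = [1, 4, 5, 7] / [2] / [6] / [9];  Q = [1, 5, 6, 7] / [2] / [3] / [4]
  Insert 3 (step 8): P = [1, 3, 5, 7] / [2, 4] / [6] / [9];  Q = [1, 5, 6, 7] / [2, 8] / [3] / [4]
  Insert 8 (step 9): P = [1, 3, 5, 7, 8] / [2, 4] / [6] / [9];  Q = [1, 5, 6, 7, 9] / [2, 8] / [3] / [4]
Final shape: (5, 2, 1, 1).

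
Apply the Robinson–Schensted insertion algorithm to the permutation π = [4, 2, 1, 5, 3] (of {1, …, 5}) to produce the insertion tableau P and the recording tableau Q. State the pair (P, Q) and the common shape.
P = [1, 3] / [2, 5] / [4];  Q = [1, 4] / [2, 5] / [3];  common shape = (2, 2, 1)

Row-insert the values π_1, π_2, … into P one at a time, bumping the leftmost entry strictly greater than the inserted value down to the next row. The recording tableau Q records, in position (i, j), the step at which that cell was added to P.
  Insert 4 (step 1): P = [4];  Q = [1]
  Insert 2 (step 2): P = [2] / [4];  Q = [1] / [2]
  Insert 1 (step 3): P = [1] / [2] / [4];  Q = [1] / [2] / [3]
  Insert 5 (step 4): P = [1, 5] / [2] / [4];  Q = [1, 4] / [2] / [3]
  Insert 3 (step 5): P = [1, 3] / [2, 5] / [4];  Q = [1, 4] / [2, 5] / [3]
Final shape: (2, 2, 1).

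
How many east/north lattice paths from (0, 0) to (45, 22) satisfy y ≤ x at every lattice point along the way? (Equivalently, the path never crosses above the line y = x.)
Number of paths = 141521997156845760

By the reflection principle (André's argument), the number of monotone paths to (45, 22) with n ≤ m that never go above y = x is C(67, 45) − C(67, 46) = 271250494550621040 − 129728497393775280 = 141521997156845760.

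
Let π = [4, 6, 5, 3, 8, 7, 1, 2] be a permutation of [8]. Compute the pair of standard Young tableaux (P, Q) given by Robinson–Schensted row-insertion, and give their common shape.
P = [1, 2, 7] / [3, 5] / [4, 8] / [6];  Q = [1, 2, 5] / [3, 6] / [4, 8] / [7];  common shape = (3, 2, 2, 1)

Row-insert the values π_1, π_2, … into P one at a time, bumping the leftmost entry strictly greater than the inserted value down to the next row. The recording tableau Q records, in position (i, j), the step at which that cell was added to P.
  Insert 4 (step 1): P = [4];  Q = [1]
  Insert 6 (step 2): P = [4, 6];  Q = [1, 2]
  Insert 5 (step 3): P = [4, 5] / [6];  Q = [1, 2] / [3]
  Insert 3 (step 4): P = [3, 5] / [4] / [6];  Q = [1, 2] / [3] / [4]
  Insert 8 (step 5): P = [3, 5, 8] / [4] / [6];  Q = [1, 2, 5] / [3] / [4]
  Insert 7 (step 6): P = [3, 5, 7] / [4, 8] / [6];  Q = [1, 2, 5] / [3, 6] / [4]
  Insert 1 (step 7): P = [1, 5, 7] / [3, 8] / [4] / [6];  Q = [1, 2, 5] / [3, 6] / [4] / [7]
  Insert 2 (step 8): P = [1, 2, 7] / [3, 5] / [4, 8] / [6];  Q = [1, 2, 5] / [3, 6] / [4, 8] / [7]
Final shape: (3, 2, 2, 1).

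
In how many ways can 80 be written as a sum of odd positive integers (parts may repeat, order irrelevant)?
p_odd(80) = 77312

Enumerate partitions using only odd parts via the recurrence o(n, m) = o(n, m−2) + o(n−m, m) over odd m, starting from the largest odd part ≤ n. This gives p_odd(80) = 77312. (Euler's theorem: equals the count of distinct-part partitions.)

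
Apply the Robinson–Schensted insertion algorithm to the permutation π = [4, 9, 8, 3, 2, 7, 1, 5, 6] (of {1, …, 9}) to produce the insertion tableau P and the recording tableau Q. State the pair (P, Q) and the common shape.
P = [1, 5, 6] / [2, 7] / [3, 8] / [4] / [9];  Q = [1, 2, 9] / [3, 6] / [4, 8] / [5] / [7];  common shape = (3, 2, 2, 1, 1)

Row-insert the values π_1, π_2, … into P one at a time, bumping the leftmost entry strictly greater than the inserted value down to the next row. The recording tableau Q records, in position (i, j), the step at which that cell was added to P.
  Insert 4 (step 1): P = [4];  Q = [1]
  Insert 9 (step 2): P = [4, 9];  Q = [1, 2]
  Insert 8 (step 3): P = [4, 8] / [9];  Q = [1, 2] / [3]
  Insert 3 (step 4): P = [3, 8] / [4] / [9];  Q = [1, 2] / [3] / [4]
  Insert 2 (step 5): P = [2, 8] / [3] / [4] / [9];  Q = [1, 2] / [3] / [4] / [5]
  Insert 7 (step 6): P = [2, 7] / [3, 8] / [4] / [9];  Q = [1, 2] / [3, 6] / [4] / [5]
  Insert 1 (step 7): P = [1, 7] / [2, 8] / [3] / [4] / [9];  Q = [1, 2] / [3, 6] / [4] / [5] / [7]
  Insert 5 (step 8): P = [1, 5] / [2, 7] / [3, 8] / [4] / [9];  Q = [1, 2] / [3, 6] / [4, 8] / [5] / [7]
  Insert 6 (step 9): P = [1, 5, 6] / [2, 7] / [3, 8] / [4] / [9];  Q = [1, 2, 9] / [3, 6] / [4, 8] / [5] / [7]
Final shape: (3, 2, 2, 1, 1).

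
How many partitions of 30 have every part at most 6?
p(30, parts ≤ 6) = 1206

Use the recurrence p(n, m) = p(n, m−1) + p(n−m, m): either the largest part is < m (count p(n, m−1)) or the largest part is exactly m (remove one copy of m, count p(n−m, m)). With p(0, ·) = 1 this gives p(30, parts ≤ 6) = 1206. (By conjugating Young diagrams, this also counts partitions of 30 into at most 6 parts.)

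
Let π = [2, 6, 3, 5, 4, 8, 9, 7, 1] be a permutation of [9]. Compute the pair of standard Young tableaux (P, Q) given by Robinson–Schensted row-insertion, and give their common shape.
P = [1, 3, 4, 7, 9] / [2, 8] / [5] / [6];  Q = [1, 2, 4, 6, 7] / [3, 8] / [5] / [9];  common shape = (5, 2, 1, 1)

Row-insert the values π_1, π_2, … into P one at a time, bumping the leftmost entry strictly greater than the inserted value down to the next row. The recording tableau Q records, in position (i, j), the step at which that cell was added to P.
  Insert 2 (step 1): P = [2];  Q = [1]
  Insert 6 (step 2): P = [2, 6];  Q = [1, 2]
  Insert 3 (step 3): P = [2, 3] / [6];  Q = [1, 2] / [3]
  Insert 5 (step 4): P = [2, 3, 5] / [6];  Q = [1, 2, 4] / [3]
  Insert 4 (step 5): P = [2, 3, 4] / [5] / [6];  Q = [1, 2, 4] / [3] / [5]
  Insert 8 (step 6): P = [2, 3, 4, 8] / [5] / [6];  Q = [1, 2, 4, 6] / [3] / [5]
  Insert 9 (step 7): P = [2, 3, 4, 8, 9] / [5] / [6];  Q = [1, 2, 4, 6, 7] / [3] / [5]
  Insert 7 (step 8): P = [2, 3, 4, 7, 9] / [5, 8] / [6];  Q = [1, 2, 4, 6, 7] / [3, 8] / [5]
  Insert 1 (step 9): P = [1, 3, 4, 7, 9] / [2, 8] / [5] / [6];  Q = [1, 2, 4, 6, 7] / [3, 8] / [5] / [9]
Final shape: (5, 2, 1, 1).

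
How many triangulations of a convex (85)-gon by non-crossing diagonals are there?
C_83 = 68854441132780194707888052034668647142985206100

These polygon triangulations are counted by the Catalan number C_n = (1/(n + 1)) · C(2n, n). For n = 83: C_83 = (1/84) · C(166, 83) = 5783773055153536355462596370912166360010757312400/84 = 68854441132780194707888052034668647142985206100.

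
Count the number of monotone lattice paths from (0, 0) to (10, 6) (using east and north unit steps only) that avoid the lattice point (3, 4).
Number of paths = 6748

Total paths from (0, 0) to (10, 6): C(16, 10) = 8008. Paths through (3, 4): (paths (0, 0) → (3, 4)) × (paths (3, 4) → (10, 6)) = C(7, 3) · C(9, 7) = 35 · 36 = 1260. Avoidance count = 8008 − 1260 = 6748.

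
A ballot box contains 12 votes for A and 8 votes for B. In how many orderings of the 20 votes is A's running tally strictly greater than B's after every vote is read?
Strict-lead orderings = 25194

Total orderings of the 20 votes with 12 for A: C(20, 12) = 125970. By the Bertrand ballot formula (Cycle Lemma / reflection principle), the number of orderings in which A is strictly ahead of B throughout is (p − q)/(p + q) · C(p + q, p) = (12 − 8)/(12 + 8) · 125970 = 25194.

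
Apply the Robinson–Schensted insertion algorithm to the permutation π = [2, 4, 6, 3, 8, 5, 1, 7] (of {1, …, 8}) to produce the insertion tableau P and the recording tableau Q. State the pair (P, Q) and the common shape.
P = [1, 3, 5, 7] / [2, 6, 8] / [4];  Q = [1, 2, 3, 5] / [4, 6, 8] / [7];  common shape = (4, 3, 1)

Row-insert the values π_1, π_2, … into P one at a time, bumping the leftmost entry strictly greater than the inserted value down to the next row. The recording tableau Q records, in position (i, j), the step at which that cell was added to P.
  Insert 2 (step 1): P = [2];  Q = [1]
  Insert 4 (step 2): P = [2, 4];  Q = [1, 2]
  Insert 6 (step 3): P = [2, 4, 6];  Q = [1, 2, 3]
  Insert 3 (step 4): P = [2, 3, 6] / [4];  Q = [1, 2, 3] / [4]
  Insert 8 (step 5): P = [2, 3, 6, 8] / [4];  Q = [1, 2, 3, 5] / [4]
  Insert 5 (step 6): P = [2, 3, 5, 8] / [4, 6];  Q = [1, 2, 3, 5] / [4, 6]
  Insert 1 (step 7): P = [1, 3, 5, 8] / [2, 6] / [4];  Q = [1, 2, 3, 5] / [4, 6] / [7]
  Insert 7 (step 8): P = [1, 3, 5, 7] / [2, 6, 8] / [4];  Q = [1, 2, 3, 5] / [4, 6, 8] / [7]
Final shape: (4, 3, 1).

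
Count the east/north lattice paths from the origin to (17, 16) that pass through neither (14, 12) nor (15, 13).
Number of paths = 647516010

Inclusion–exclusion. Total paths: C(33, 17) = 1166803110. Through P₁: C(26, 14)·C(7, 3) = 338019500. Through P₂: C(28, 15)·C(5, 2) = 374421600. Since P₁ is strictly southwest of P₂, a monotone path through both must visit P₁ then P₂; paths through both = C(26, 14)·C(2, 1)·C(5, 2) = 193154000. Avoid both = 1166803110 − 338019500 − 374421600 + 193154000 = 647516010.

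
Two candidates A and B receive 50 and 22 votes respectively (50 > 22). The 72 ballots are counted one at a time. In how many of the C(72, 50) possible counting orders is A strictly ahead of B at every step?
Strict-lead orderings = 696594355154467224

Total orderings of the 72 votes with 50 for A: C(72, 50) = 1791242627540058576. By the Bertrand ballot formula (Cycle Lemma / reflection principle), the number of orderings in which A is strictly ahead of B throughout is (p − q)/(p + q) · C(p + q, p) = (50 − 22)/(50 + 22) · 1791242627540058576 = 696594355154467224.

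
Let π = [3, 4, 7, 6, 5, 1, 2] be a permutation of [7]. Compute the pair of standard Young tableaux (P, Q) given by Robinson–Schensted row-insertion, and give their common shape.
P = [1, 2, 5] / [3, 4] / [6] / [7];  Q = [1, 2, 3] / [4, 7] / [5] / [6];  common shape = (3, 2, 1, 1)

Row-insert the values π_1, π_2, … into P one at a time, bumping the leftmost entry strictly greater than the inserted value down to the next row. The recording tableau Q records, in position (i, j), the step at which that cell was added to P.
  Insert 3 (step 1): P = [3];  Q = [1]
  Insert 4 (step 2): P = [3, 4];  Q = [1, 2]
  Insert 7 (step 3): P = [3, 4, 7];  Q = [1, 2, 3]
  Insert 6 (step 4): P = [3, 4, 6] / [7];  Q = [1, 2, 3] / [4]
  Insert 5 (step 5): P = [3, 4, 5] / [6] / [7];  Q = [1, 2, 3] / [4] / [5]
  Insert 1 (step 6): P = [1, 4, 5] / [3] / [6] / [7];  Q = [1, 2, 3] / [4] / [5] / [6]
  Insert 2 (step 7): P = [1, 2, 5] / [3, 4] / [6] / [7];  Q = [1, 2, 3] / [4, 7] / [5] / [6]
Final shape: (3, 2, 1, 1).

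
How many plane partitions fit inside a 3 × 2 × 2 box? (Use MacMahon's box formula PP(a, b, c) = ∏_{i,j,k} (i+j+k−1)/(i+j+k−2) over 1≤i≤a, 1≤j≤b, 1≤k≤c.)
PP(3, 2, 2) = 50

Evaluate the triple product over i = 1..3, j = 1..2, k = 1..2. The factors are (2/1) · (3/2) · (3/2) · (4/3) · (3/2) · (4/3) · (4/3) · (5/4) · … (12 factors total). The numerators and denominators telescope so the product is an integer; carrying out the multiplication exactly gives PP(3, 2, 2) = 50.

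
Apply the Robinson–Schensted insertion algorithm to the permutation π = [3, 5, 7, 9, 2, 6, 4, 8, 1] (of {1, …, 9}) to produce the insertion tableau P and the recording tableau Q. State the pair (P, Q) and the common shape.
P = [1, 4, 6, 8] / [2, 5, 9] / [3] / [7];  Q = [1, 2, 3, 4] / [5, 6, 8] / [7] / [9];  common shape = (4, 3, 1, 1)

Row-insert the values π_1, π_2, … into P one at a time, bumping the leftmost entry strictly greater than the inserted value down to the next row. The recording tableau Q records, in position (i, j), the step at which that cell was added to P.
  Insert 3 (step 1): P = [3];  Q = [1]
  Insert 5 (step 2): P = [3, 5];  Q = [1, 2]
  Insert 7 (step 3): P = [3, 5, 7];  Q = [1, 2, 3]
  Insert 9 (step 4): P = [3, 5, 7, 9];  Q = [1, 2, 3, 4]
  Insert 2 (step 5): P = [2, 5, 7, 9] / [3];  Q = [1, 2, 3, 4] / [5]
  Insert 6 (step 6): P = [2, 5, 6, 9] / [3, 7];  Q = [1, 2, 3, 4] / [5, 6]
  Insert 4 (step 7): P = [2, 4, 6, 9] / [3, 5] / [7];  Q = [1, 2, 3, 4] / [5, 6] / [7]
  Insert 8 (step 8): P = [2, 4, 6, 8] / [3, 5, 9] / [7];  Q = [1, 2, 3, 4] / [5, 6, 8] / [7]
  Insert 1 (step 9): P = [1, 4, 6, 8] / [2, 5, 9] / [3] / [7];  Q = [1, 2, 3, 4] / [5, 6, 8] / [7] / [9]
Final shape: (4, 3, 1, 1).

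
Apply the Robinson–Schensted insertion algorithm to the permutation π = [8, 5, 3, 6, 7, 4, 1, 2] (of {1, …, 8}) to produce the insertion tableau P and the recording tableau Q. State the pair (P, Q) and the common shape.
P = [1, 2, 7] / [3, 4] / [5, 6] / [8];  Q = [1, 4, 5] / [2, 6] / [3, 8] / [7];  common shape = (3, 2, 2, 1)

Row-insert the values π_1, π_2, … into P one at a time, bumping the leftmost entry strictly greater than the inserted value down to the next row. The recording tableau Q records, in position (i, j), the step at which that cell was added to P.
  Insert 8 (step 1): P = [8];  Q = [1]
  Insert 5 (step 2): P = [5] / [8];  Q = [1] / [2]
  Insert 3 (step 3): P = [3] / [5] / [8];  Q = [1] / [2] / [3]
  Insert 6 (step 4): P = [3, 6] / [5] / [8];  Q = [1, 4] / [2] / [3]
  Insert 7 (step 5): P = [3, 6, 7] / [5] / [8];  Q = [1, 4, 5] / [2] / [3]
  Insert 4 (step 6): P = [3, 4, 7] / [5, 6] / [8];  Q = [1, 4, 5] / [2, 6] / [3]
  Insert 1 (step 7): P = [1, 4, 7] / [3, 6] / [5] / [8];  Q = [1, 4, 5] / [2, 6] / [3] / [7]
  Insert 2 (step 8): P = [1, 2, 7] / [3, 4] / [5, 6] / [8];  Q = [1, 4, 5] / [2, 6] / [3, 8] / [7]
Final shape: (3, 2, 2, 1).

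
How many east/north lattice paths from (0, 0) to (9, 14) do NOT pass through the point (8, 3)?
Number of paths = 815210

Total paths from (0, 0) to (9, 14): C(23, 9) = 817190. Paths through (8, 3): (paths (0, 0) → (8, 3)) × (paths (8, 3) → (9, 14)) = C(11, 8) · C(12, 1) = 165 · 12 = 1980. Avoidance count = 817190 − 1980 = 815210.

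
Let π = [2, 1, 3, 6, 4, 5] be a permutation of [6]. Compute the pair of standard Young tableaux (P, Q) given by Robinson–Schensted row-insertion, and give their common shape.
P = [1, 3, 4, 5] / [2, 6];  Q = [1, 3, 4, 6] / [2, 5];  common shape = (4, 2)

Row-insert the values π_1, π_2, … into P one at a time, bumping the leftmost entry strictly greater than the inserted value down to the next row. The recording tableau Q records, in position (i, j), the step at which that cell was added to P.
  Insert 2 (step 1): P = [2];  Q = [1]
  Insert 1 (step 2): P = [1] / [2];  Q = [1] / [2]
  Insert 3 (step 3): P = [1, 3] / [2];  Q = [1, 3] / [2]
  Insert 6 (step 4): P = [1, 3, 6] / [2];  Q = [1, 3, 4] / [2]
  Insert 4 (step 5): P = [1, 3, 4] / [2, 6];  Q = [1, 3, 4] / [2, 5]
  Insert 5 (step 6): P = [1, 3, 4, 5] / [2, 6];  Q = [1, 3, 4, 6] / [2, 5]
Final shape: (4, 2).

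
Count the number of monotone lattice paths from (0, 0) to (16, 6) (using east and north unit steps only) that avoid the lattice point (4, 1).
Number of paths = 43673

Total paths from (0, 0) to (16, 6): C(22, 16) = 74613. Paths through (4, 1): (paths (0, 0) → (4, 1)) × (paths (4, 1) → (16, 6)) = C(5, 4) · C(17, 12) = 5 · 6188 = 30940. Avoidance count = 74613 − 30940 = 43673.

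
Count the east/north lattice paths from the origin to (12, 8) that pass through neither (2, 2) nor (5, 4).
Number of paths = 56142

Inclusion–exclusion. Total paths: C(20, 12) = 125970. Through P₁: C(4, 2)·C(16, 10) = 48048. Through P₂: C(9, 5)·C(11, 7) = 41580. Since P₁ is strictly southwest of P₂, a monotone path through both must visit P₁ then P₂; paths through both = C(4, 2)·C(5, 3)·C(11, 7) = 19800. Avoid both = 125970 − 48048 − 41580 + 19800 = 56142.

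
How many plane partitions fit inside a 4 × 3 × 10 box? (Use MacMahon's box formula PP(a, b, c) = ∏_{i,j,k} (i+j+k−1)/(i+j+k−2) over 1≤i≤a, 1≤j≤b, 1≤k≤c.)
PP(4, 3, 10) = 33157124

Evaluate the triple product over i = 1..4, j = 1..3, k = 1..10. The factors are (2/1) · (3/2) · (4/3) · (5/4) · (6/5) · (7/6) · (8/7) · (9/8) · … (120 factors total). The numerators and denominators telescope so the product is an integer; carrying out the multiplication exactly gives PP(4, 3, 10) = 33157124.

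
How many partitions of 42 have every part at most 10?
p(42, parts ≤ 10) = 22367

Use the recurrence p(n, m) = p(n, m−1) + p(n−m, m): either the largest part is < m (count p(n, m−1)) or the largest part is exactly m (remove one copy of m, count p(n−m, m)). With p(0, ·) = 1 this gives p(42, parts ≤ 10) = 22367. (By conjugating Young diagrams, this also counts partitions of 42 into at most 10 parts.)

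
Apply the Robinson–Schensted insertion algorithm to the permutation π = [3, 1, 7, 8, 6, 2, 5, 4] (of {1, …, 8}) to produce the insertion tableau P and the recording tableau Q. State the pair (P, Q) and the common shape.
P = [1, 2, 4] / [3, 5, 8] / [6] / [7];  Q = [1, 3, 4] / [2, 5, 7] / [6] / [8];  common shape = (3, 3, 1, 1)

Row-insert the values π_1, π_2, … into P one at a time, bumping the leftmost entry strictly greater than the inserted value down to the next row. The recording tableau Q records, in position (i, j), the step at which that cell was added to P.
  Insert 3 (step 1): P = [3];  Q = [1]
  Insert 1 (step 2): P = [1] / [3];  Q = [1] / [2]
  Insert 7 (step 3): P = [1, 7] / [3];  Q = [1, 3] / [2]
  Insert 8 (step 4): P = [1, 7, 8] / [3];  Q = [1, 3, 4] / [2]
  Insert 6 (step 5): P = [1, 6, 8] / [3, 7];  Q = [1, 3, 4] / [2, 5]
  Insert 2 (step 6): P = [1, 2, 8] / [3, 6] / [7];  Q = [1, 3, 4] / [2, 5] / [6]
  Insert 5 (step 7): P = [1, 2, 5] / [3, 6, 8] / [7];  Q = [1, 3, 4] / [2, 5, 7] / [6]
  Insert 4 (step 8): P = [1, 2, 4] / [3, 5, 8] / [6] / [7];  Q = [1, 3, 4] / [2, 5, 7] / [6] / [8]
Final shape: (3, 3, 1, 1).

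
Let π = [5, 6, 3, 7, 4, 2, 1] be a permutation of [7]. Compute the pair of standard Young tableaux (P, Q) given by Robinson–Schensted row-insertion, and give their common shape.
P = [1, 4, 7] / [2, 6] / [3] / [5];  Q = [1, 2, 4] / [3, 5] / [6] / [7];  common shape = (3, 2, 1, 1)

Row-insert the values π_1, π_2, … into P one at a time, bumping the leftmost entry strictly greater than the inserted value down to the next row. The recording tableau Q records, in position (i, j), the step at which that cell was added to P.
  Insert 5 (step 1): P = [5];  Q = [1]
  Insert 6 (step 2): P = [5, 6];  Q = [1, 2]
  Insert 3 (step 3): P = [3, 6] / [5];  Q = [1, 2] / [3]
  Insert 7 (step 4): P = [3, 6, 7] / [5];  Q = [1, 2, 4] / [3]
  Insert 4 (step 5): P = [3, 4, 7] / [5, 6];  Q = [1, 2, 4] / [3, 5]
  Insert 2 (step 6): P = [2, 4, 7] / [3, 6] / [5];  Q = [1, 2, 4] / [3, 5] / [6]
  Insert 1 (step 7): P = [1, 4, 7] / [2, 6] / [3] / [5];  Q = [1, 2, 4] / [3, 5] / [6] / [7]
Final shape: (3, 2, 1, 1).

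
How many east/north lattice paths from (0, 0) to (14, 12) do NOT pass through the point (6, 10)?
Number of paths = 9297340

Total paths from (0, 0) to (14, 12): C(26, 14) = 9657700. Paths through (6, 10): (paths (0, 0) → (6, 10)) × (paths (6, 10) → (14, 12)) = C(16, 6) · C(10, 8) = 8008 · 45 = 360360. Avoidance count = 9657700 − 360360 = 9297340.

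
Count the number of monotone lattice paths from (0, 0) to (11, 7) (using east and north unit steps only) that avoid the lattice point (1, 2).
Number of paths = 22815

Total paths from (0, 0) to (11, 7): C(18, 11) = 31824. Paths through (1, 2): (paths (0, 0) → (1, 2)) × (paths (1, 2) → (11, 7)) = C(3, 1) · C(15, 10) = 3 · 3003 = 9009. Avoidance count = 31824 − 9009 = 22815.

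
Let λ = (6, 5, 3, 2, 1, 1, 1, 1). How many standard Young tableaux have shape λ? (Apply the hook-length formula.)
# SYT of shape (6, 5, 3, 2, 1, 1, 1, 1) = 178053750

Hook-length formula: f^λ = n! / Π hook(c), product over all cells c of the Young diagram. For λ = (6, 5, 3, 2, 1, 1, 1, 1), n = 20 boxes. Hook lengths by row (left-to-right, top-to-bottom): [13, 8, 6, 4, 3, 1]; [11, 6, 4, 2, 1]; [8, 3, 1]; [6, 1]; [4]; [3]; [2]; [1]. Product of hooks = 13663862784. So f^λ = 20! / 13663862784 = 2432902008176640000 / 13663862784 = 178053750.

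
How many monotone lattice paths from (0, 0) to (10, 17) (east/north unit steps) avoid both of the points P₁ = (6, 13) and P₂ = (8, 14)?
Number of paths = 4153305

Inclusion–exclusion. Total paths: C(27, 10) = 8436285. Through P₁: C(19, 6)·C(8, 4) = 1899240. Through P₂: C(22, 8)·C(5, 2) = 3197700. Since P₁ is strictly southwest of P₂, a monotone path through both must visit P₁ then P₂; paths through both = C(19, 6)·C(3, 2)·C(5, 2) = 813960. Avoid both = 8436285 − 1899240 − 3197700 + 813960 = 4153305.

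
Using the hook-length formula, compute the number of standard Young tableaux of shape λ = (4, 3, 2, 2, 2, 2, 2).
# SYT of shape (4, 3, 2, 2, 2, 2, 2) = 272272

Hook-length formula: f^λ = n! / Π hook(c), product over all cells c of the Young diagram. For λ = (4, 3, 2, 2, 2, 2, 2), n = 17 boxes. Hook lengths by row (left-to-right, top-to-bottom): [10, 9, 3, 1]; [8, 7, 1]; [6, 5]; [5, 4]; [4, 3]; [3, 2]; [2, 1]. Product of hooks = 1306368000. So f^λ = 17! / 1306368000 = 355687428096000 / 1306368000 = 272272.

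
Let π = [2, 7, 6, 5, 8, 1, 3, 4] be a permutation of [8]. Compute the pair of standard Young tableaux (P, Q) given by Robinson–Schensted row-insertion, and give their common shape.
P = [1, 3, 4] / [2, 5, 8] / [6] / [7];  Q = [1, 2, 5] / [3, 7, 8] / [4] / [6];  common shape = (3, 3, 1, 1)

Row-insert the values π_1, π_2, … into P one at a time, bumping the leftmost entry strictly greater than the inserted value down to the next row. The recording tableau Q records, in position (i, j), the step at which that cell was added to P.
  Insert 2 (step 1): P = [2];  Q = [1]
  Insert 7 (step 2): P = [2, 7];  Q = [1, 2]
  Insert 6 (step 3): P = [2, 6] / [7];  Q = [1, 2] / [3]
  Insert 5 (step 4): P = [2, 5] / [6] / [7];  Q = [1, 2] / [3] / [4]
  Insert 8 (step 5): P = [2, 5, 8] / [6] / [7];  Q = [1, 2, 5] / [3] / [4]
  Insert 1 (step 6): P = [1, 5, 8] / [2] / [6] / [7];  Q = [1, 2, 5] / [3] / [4] / [6]
  Insert 3 (step 7): P = [1, 3, 8] / [2, 5] / [6] / [7];  Q = [1, 2, 5] / [3, 7] / [4] / [6]
  Insert 4 (step 8): P = [1, 3, 4] / [2, 5, 8] / [6] / [7];  Q = [1, 2, 5] / [3, 7, 8] / [4] / [6]
Final shape: (3, 3, 1, 1).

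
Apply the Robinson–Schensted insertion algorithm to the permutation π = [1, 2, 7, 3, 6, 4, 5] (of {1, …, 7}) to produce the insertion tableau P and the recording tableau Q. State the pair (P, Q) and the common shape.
P = [1, 2, 3, 4, 5] / [6] / [7];  Q = [1, 2, 3, 5, 7] / [4] / [6];  common shape = (5, 1, 1)

Row-insert the values π_1, π_2, … into P one at a time, bumping the leftmost entry strictly greater than the inserted value down to the next row. The recording tableau Q records, in position (i, j), the step at which that cell was added to P.
  Insert 1 (step 1): P = [1];  Q = [1]
  Insert 2 (step 2): P = [1, 2];  Q = [1, 2]
  Insert 7 (step 3): P = [1, 2, 7];  Q = [1, 2, 3]
  Insert 3 (step 4): P = [1, 2, 3] / [7];  Q = [1, 2, 3] / [4]
  Insert 6 (step 5): P = [1, 2, 3, 6] / [7];  Q = [1, 2, 3, 5] / [4]
  Insert 4 (step 6): P = [1, 2, 3, 4] / [6] / [7];  Q = [1, 2, 3, 5] / [4] / [6]
  Insert 5 (step 7): P = [1, 2, 3, 4, 5] / [6] / [7];  Q = [1, 2, 3, 5, 7] / [4] / [6]
Final shape: (5, 1, 1).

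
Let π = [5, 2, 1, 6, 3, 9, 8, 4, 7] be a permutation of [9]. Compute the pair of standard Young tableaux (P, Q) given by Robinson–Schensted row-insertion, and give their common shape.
P = [1, 3, 4, 7] / [2, 6, 8] / [5, 9];  Q = [1, 4, 6, 9] / [2, 5, 7] / [3, 8];  common shape = (4, 3, 2)

Row-insert the values π_1, π_2, … into P one at a time, bumping the leftmost entry strictly greater than the inserted value down to the next row. The recording tableau Q records, in position (i, j), the step at which that cell was added to P.
  Insert 5 (step 1): P = [5];  Q = [1]
  Insert 2 (step 2): P = [2] / [5];  Q = [1] / [2]
  Insert 1 (step 3): P = [1] / [2] / [5];  Q = [1] / [2] / [3]
  Insert 6 (step 4): P = [1, 6] / [2] / [5];  Q = [1, 4] / [2] / [3]
  Insert 3 (step 5): P = [1, 3] / [2, 6] / [5];  Q = [1, 4] / [2, 5] / [3]
  Insert 9 (step 6): P = [1, 3, 9] / [2, 6] / [5];  Q = [1, 4, 6] / [2, 5] / [3]
  Insert 8 (step 7): P = [1, 3, 8] / [2, 6, 9] / [5];  Q = [1, 4, 6] / [2, 5, 7] / [3]
  Insert 4 (step 8): P = [1, 3, 4] / [2, 6, 8] / [5, 9];  Q = [1, 4, 6] / [2, 5, 7] / [3, 8]
  Insert 7 (step 9): P = [1, 3, 4, 7] / [2, 6, 8] / [5, 9];  Q = [1, 4, 6, 9] / [2, 5, 7] / [3, 8]
Final shape: (4, 3, 2).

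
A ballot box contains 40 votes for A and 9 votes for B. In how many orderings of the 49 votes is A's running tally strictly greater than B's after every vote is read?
Strict-lead orderings = 1299757646

Total orderings of the 49 votes with 40 for A: C(49, 40) = 2054455634. By the Bertrand ballot formula (Cycle Lemma / reflection principle), the number of orderings in which A is strictly ahead of B throughout is (p − q)/(p + q) · C(p + q, p) = (40 − 9)/(40 + 9) · 2054455634 = 1299757646.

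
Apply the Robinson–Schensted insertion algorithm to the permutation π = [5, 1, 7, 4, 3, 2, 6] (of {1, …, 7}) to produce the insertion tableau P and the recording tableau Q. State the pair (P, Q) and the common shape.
P = [1, 2, 6] / [3, 7] / [4] / [5];  Q = [1, 3, 7] / [2, 4] / [5] / [6];  common shape = (3, 2, 1, 1)

Row-insert the values π_1, π_2, … into P one at a time, bumping the leftmost entry strictly greater than the inserted value down to the next row. The recording tableau Q records, in position (i, j), the step at which that cell was added to P.
  Insert 5 (step 1): P = [5];  Q = [1]
  Insert 1 (step 2): P = [1] / [5];  Q = [1] / [2]
  Insert 7 (step 3): P = [1, 7] / [5];  Q = [1, 3] / [2]
  Insert 4 (step 4): P = [1, 4] / [5, 7];  Q = [1, 3] / [2, 4]
  Insert 3 (step 5): P = [1, 3] / [4, 7] / [5];  Q = [1, 3] / [2, 4] / [5]
  Insert 2 (step 6): P = [1, 2] / [3, 7] / [4] / [5];  Q = [1, 3] / [2, 4] / [5] / [6]
  Insert 6 (step 7): P = [1, 2, 6] / [3, 7] / [4] / [5];  Q = [1, 3, 7] / [2, 4] / [5] / [6]
Final shape: (3, 2, 1, 1).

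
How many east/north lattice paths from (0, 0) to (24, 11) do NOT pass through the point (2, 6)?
Number of paths = 414965460

Total paths from (0, 0) to (24, 11): C(35, 24) = 417225900. Paths through (2, 6): (paths (0, 0) → (2, 6)) × (paths (2, 6) → (24, 11)) = C(8, 2) · C(27, 22) = 28 · 80730 = 2260440. Avoidance count = 417225900 − 2260440 = 414965460.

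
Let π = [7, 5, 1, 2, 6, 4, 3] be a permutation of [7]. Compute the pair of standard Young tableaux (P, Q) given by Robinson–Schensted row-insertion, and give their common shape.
P = [1, 2, 3] / [4, 6] / [5] / [7];  Q = [1, 4, 5] / [2, 6] / [3] / [7];  common shape = (3, 2, 1, 1)

Row-insert the values π_1, π_2, … into P one at a time, bumping the leftmost entry strictly greater than the inserted value down to the next row. The recording tableau Q records, in position (i, j), the step at which that cell was added to P.
  Insert 7 (step 1): P = [7];  Q = [1]
  Insert 5 (step 2): P = [5] / [7];  Q = [1] / [2]
  Insert 1 (step 3): P = [1] / [5] / [7];  Q = [1] / [2] / [3]
  Insert 2 (step 4): P = [1, 2] / [5] / [7];  Q = [1, 4] / [2] / [3]
  Insert 6 (step 5): P = [1, 2, 6] / [5] / [7];  Q = [1, 4, 5] / [2] / [3]
  Insert 4 (step 6): P = [1, 2, 4] / [5, 6] / [7];  Q = [1, 4, 5] / [2, 6] / [3]
  Insert 3 (step 7): P = [1, 2, 3] / [4, 6] / [5] / [7];  Q = [1, 4, 5] / [2, 6] / [3] / [7]
Final shape: (3, 2, 1, 1).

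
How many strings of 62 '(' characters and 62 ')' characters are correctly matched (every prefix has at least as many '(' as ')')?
C_62 = 24139737743045626825711458546273312

These balanced parentheses are counted by the Catalan number C_n = (1/(n + 1)) · C(2n, n). For n = 62: C_62 = (1/63) · C(124, 62) = 1520803477811874490019821888415218656/63 = 24139737743045626825711458546273312.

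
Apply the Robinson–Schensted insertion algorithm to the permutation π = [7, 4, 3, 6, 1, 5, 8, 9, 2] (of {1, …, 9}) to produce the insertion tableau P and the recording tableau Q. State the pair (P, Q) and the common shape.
P = [1, 2, 8, 9] / [3, 5] / [4, 6] / [7];  Q = [1, 4, 7, 8] / [2, 6] / [3, 9] / [5];  common shape = (4, 2, 2, 1)

Row-insert the values π_1, π_2, … into P one at a time, bumping the leftmost entry strictly greater than the inserted value down to the next row. The recording tableau Q records, in position (i, j), the step at which that cell was added to P.
  Insert 7 (step 1): P = [7];  Q = [1]
  Insert 4 (step 2): P = [4] / [7];  Q = [1] / [2]
  Insert 3 (step 3): P = [3] / [4] / [7];  Q = [1] / [2] / [3]
  Insert 6 (step 4): P = [3, 6] / [4] / [7];  Q = [1, 4] / [2] / [3]
  Insert 1 (step 5): P = [1, 6] / [3] / [4] / [7];  Q = [1, 4] / [2] / [3] / [5]
  Insert 5 (step 6): P = [1, 5] / [3, 6] / [4] / [7];  Q = [1, 4] / [2, 6] / [3] / [5]
  Insert 8 (step 7): P = [1, 5, 8] / [3, 6] / [4] / [7];  Q = [1, 4, 7] / [2, 6] / [3] / [5]
  Insert 9 (step 8): P = [1, 5, 8, 9] / [3, 6] / [4] / [7];  Q = [1, 4, 7, 8] / [2, 6] / [3] / [5]
  Insert 2 (step 9): P = [1, 2, 8, 9] / [3, 5] / [4, 6] / [7];  Q = [1, 4, 7, 8] / [2, 6] / [3, 9] / [5]
Final shape: (4, 2, 2, 1).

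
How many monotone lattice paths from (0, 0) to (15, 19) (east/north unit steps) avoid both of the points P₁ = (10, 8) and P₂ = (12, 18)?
Number of paths = 1330411788

Inclusion–exclusion. Total paths: C(34, 15) = 1855967520. Through P₁: C(18, 10)·C(16, 5) = 191134944. Through P₂: C(30, 12)·C(4, 3) = 345972900. Since P₁ is strictly southwest of P₂, a monotone path through both must visit P₁ then P₂; paths through both = C(18, 10)·C(12, 2)·C(4, 3) = 11552112. Avoid both = 1855967520 − 191134944 − 345972900 + 11552112 = 1330411788.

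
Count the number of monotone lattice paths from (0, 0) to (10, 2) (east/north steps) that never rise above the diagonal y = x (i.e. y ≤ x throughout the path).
Number of paths = 54

By the reflection principle (André's argument), the number of monotone paths to (10, 2) with n ≤ m that never go above y = x is C(12, 10) − C(12, 11) = 66 − 12 = 54.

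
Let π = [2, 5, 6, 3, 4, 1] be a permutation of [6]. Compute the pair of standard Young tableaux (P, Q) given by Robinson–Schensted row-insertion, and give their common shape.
P = [1, 3, 4] / [2, 6] / [5];  Q = [1, 2, 3] / [4, 5] / [6];  common shape = (3, 2, 1)

Row-insert the values π_1, π_2, … into P one at a time, bumping the leftmost entry strictly greater than the inserted value down to the next row. The recording tableau Q records, in position (i, j), the step at which that cell was added to P.
  Insert 2 (step 1): P = [2];  Q = [1]
  Insert 5 (step 2): P = [2, 5];  Q = [1, 2]
  Insert 6 (step 3): P = [2, 5, 6];  Q = [1, 2, 3]
  Insert 3 (step 4): P = [2, 3, 6] / [5];  Q = [1, 2, 3] / [4]
  Insert 4 (step 5): P = [2, 3, 4] / [5, 6];  Q = [1, 2, 3] / [4, 5]
  Insert 1 (step 6): P = [1, 3, 4] / [2, 6] / [5];  Q = [1, 2, 3] / [4, 5] / [6]
Final shape: (3, 2, 1).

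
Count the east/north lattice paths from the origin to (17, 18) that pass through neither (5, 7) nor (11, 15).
Number of paths = 3017508018

Inclusion–exclusion. Total paths: C(35, 17) = 4537567650. Through P₁: C(12, 5)·C(23, 12) = 1070845776. Through P₂: C(26, 11)·C(9, 6) = 648997440. Since P₁ is strictly southwest of P₂, a monotone path through both must visit P₁ then P₂; paths through both = C(12, 5)·C(14, 6)·C(9, 6) = 199783584. Avoid both = 4537567650 − 1070845776 − 648997440 + 199783584 = 3017508018.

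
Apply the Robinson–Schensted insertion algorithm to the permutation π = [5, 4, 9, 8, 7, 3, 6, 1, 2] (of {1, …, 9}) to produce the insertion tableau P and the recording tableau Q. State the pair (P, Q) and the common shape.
P = [1, 2] / [3, 6] / [4, 7] / [5, 8] / [9];  Q = [1, 3] / [2, 4] / [5, 7] / [6, 9] / [8];  common shape = (2, 2, 2, 2, 1)

Row-insert the values π_1, π_2, … into P one at a time, bumping the leftmost entry strictly greater than the inserted value down to the next row. The recording tableau Q records, in position (i, j), the step at which that cell was added to P.
  Insert 5 (step 1): P = [5];  Q = [1]
  Insert 4 (step 2): P = [4] / [5];  Q = [1] / [2]
  Insert 9 (step 3): P = [4, 9] / [5];  Q = [1, 3] / [2]
  Insert 8 (step 4): P = [4, 8] / [5, 9];  Q = [1, 3] / [2, 4]
  Insert 7 (step 5): P = [4, 7] / [5, 8] / [9];  Q = [1, 3] / [2, 4] / [5]
  Insert 3 (step 6): P = [3, 7] / [4, 8] / [5] / [9];  Q = [1, 3] / [2, 4] / [5] / [6]
  Insert 6 (step 7): P = [3, 6] / [4, 7] / [5, 8] / [9];  Q = [1, 3] / [2, 4] / [5, 7] / [6]
  Insert 1 (step 8): P = [1, 6] / [3, 7] / [4, 8] / [5] / [9];  Q = [1, 3] / [2, 4] / [5, 7] / [6] / [8]
  Insert 2 (step 9): P = [1, 2] / [3, 6] / [4, 7] / [5, 8] / [9];  Q = [1, 3] / [2, 4] / [5, 7] / [6, 9] / [8]
Final shape: (2, 2, 2, 2, 1).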